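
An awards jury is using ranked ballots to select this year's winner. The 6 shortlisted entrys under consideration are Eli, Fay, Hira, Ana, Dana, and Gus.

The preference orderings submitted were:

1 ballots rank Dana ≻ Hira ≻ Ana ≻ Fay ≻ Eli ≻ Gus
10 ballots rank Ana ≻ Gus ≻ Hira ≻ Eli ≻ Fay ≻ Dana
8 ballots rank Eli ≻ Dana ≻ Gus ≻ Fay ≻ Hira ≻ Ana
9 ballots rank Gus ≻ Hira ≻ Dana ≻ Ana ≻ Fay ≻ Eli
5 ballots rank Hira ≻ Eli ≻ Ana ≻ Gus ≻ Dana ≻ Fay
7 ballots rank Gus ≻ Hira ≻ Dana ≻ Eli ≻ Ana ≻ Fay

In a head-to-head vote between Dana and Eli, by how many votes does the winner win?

6

Ballots ranking Dana above Eli: 1+9+7 = 17.
Ballots ranking Eli above Dana: 10+8+5 = 23.
Eli wins 23–17, a margin of 6.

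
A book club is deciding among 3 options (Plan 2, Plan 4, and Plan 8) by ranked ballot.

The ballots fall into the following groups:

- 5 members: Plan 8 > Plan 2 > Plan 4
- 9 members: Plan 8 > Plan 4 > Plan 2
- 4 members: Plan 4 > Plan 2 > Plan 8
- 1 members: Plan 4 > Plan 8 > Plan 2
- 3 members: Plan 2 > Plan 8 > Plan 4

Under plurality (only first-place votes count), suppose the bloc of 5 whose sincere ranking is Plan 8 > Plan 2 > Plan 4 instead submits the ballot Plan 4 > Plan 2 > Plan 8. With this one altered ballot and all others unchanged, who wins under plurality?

Plan 4

First-place totals with the altered ballot: Plan 2 3, Plan 4 10, Plan 8 9.
The switch changes the winner from Plan 8 to Plan 4.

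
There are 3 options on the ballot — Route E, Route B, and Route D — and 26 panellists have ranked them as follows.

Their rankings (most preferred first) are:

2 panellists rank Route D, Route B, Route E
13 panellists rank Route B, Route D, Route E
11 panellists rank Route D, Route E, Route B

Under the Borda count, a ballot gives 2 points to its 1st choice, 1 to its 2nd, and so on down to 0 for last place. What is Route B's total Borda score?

28

Borda scores:
  Route E: 2·0 + 13·0 + 11·1 = 11
  Route B: 2·1 + 13·2 + 11·0 = 28
  Route D: 2·2 + 13·1 + 11·2 = 39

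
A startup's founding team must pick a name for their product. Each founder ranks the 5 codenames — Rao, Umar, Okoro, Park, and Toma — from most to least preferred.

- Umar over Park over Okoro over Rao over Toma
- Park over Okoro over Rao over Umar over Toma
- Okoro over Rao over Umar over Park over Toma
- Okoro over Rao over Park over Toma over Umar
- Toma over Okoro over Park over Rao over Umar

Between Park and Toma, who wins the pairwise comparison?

Park

Ballots ranking Park above Toma: 4.
Ballots ranking Toma above Park: 1.
Park wins the head-to-head, 4–1.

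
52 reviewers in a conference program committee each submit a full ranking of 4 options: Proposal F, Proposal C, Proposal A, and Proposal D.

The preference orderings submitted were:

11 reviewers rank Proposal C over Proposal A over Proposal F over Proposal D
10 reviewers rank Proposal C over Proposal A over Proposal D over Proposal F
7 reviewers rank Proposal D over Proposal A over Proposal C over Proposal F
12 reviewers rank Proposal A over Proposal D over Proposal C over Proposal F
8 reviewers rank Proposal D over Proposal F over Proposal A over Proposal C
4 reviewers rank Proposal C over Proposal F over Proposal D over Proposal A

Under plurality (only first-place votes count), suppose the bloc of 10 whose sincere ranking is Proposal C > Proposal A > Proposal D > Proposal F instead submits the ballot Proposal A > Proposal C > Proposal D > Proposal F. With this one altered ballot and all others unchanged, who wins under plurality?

First-place totals with the altered ballot: Proposal F 0, Proposal C 15, Proposal A 22, Proposal D 15.
The switch changes the winner from Proposal C to Proposal A.

Proposal A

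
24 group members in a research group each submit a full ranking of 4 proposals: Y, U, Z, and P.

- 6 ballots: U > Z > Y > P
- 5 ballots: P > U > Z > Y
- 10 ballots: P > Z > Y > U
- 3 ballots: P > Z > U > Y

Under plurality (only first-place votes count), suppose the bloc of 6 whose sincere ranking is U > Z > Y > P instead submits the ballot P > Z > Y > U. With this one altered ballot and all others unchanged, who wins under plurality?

P

First-place totals with the altered ballot: Y 0, U 0, Z 0, P 24.
The winner is unchanged: still P.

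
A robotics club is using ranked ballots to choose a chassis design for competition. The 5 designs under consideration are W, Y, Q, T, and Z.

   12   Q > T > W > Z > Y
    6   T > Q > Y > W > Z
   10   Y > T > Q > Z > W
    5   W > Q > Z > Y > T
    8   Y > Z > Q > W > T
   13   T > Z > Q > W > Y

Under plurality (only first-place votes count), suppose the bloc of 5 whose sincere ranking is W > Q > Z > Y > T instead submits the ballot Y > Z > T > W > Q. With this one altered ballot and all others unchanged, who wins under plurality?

Y

First-place totals with the altered ballot: W 0, Y 23, Q 12, T 19, Z 0.
The switch changes the winner from T to Y.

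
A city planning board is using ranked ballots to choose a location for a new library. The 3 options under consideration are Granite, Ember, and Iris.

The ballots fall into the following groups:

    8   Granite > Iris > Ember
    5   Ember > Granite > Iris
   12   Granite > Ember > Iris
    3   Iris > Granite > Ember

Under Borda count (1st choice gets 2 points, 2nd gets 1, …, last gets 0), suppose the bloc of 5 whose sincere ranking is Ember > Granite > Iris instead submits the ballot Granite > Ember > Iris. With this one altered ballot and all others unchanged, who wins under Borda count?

Granite

Borda totals with the altered ballot: Granite 53, Ember 17, Iris 14.
The winner is unchanged: still Granite.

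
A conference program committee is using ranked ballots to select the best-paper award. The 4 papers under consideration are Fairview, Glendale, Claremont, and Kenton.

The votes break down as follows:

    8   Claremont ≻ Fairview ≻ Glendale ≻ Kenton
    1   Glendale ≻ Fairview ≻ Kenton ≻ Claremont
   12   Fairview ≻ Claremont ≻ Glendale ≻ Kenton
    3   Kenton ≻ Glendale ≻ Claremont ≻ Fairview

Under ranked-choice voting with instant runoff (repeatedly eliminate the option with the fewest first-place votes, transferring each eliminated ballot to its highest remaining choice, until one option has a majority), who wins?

Fairview

Round 1: Fairview 12, Claremont 8, Kenton 3, Glendale 1. Glendale has the fewest and is eliminated.
Round 2: Fairview 13, Claremont 8, Kenton 3. Fairview has a majority.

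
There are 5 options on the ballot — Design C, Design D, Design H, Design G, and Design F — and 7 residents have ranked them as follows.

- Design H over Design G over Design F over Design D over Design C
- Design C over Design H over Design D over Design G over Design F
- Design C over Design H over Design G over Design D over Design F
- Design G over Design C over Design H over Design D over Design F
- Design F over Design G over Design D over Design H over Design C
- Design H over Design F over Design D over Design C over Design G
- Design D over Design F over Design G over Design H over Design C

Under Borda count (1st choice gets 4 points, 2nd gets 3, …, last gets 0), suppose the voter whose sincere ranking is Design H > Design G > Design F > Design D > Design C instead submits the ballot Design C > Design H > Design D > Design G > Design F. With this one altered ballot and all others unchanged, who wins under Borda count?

Borda totals with the altered ballot: Design C 16, Design D 14, Design H 17, Design G 13, Design F 10.
The winner is unchanged: still Design H.

Design H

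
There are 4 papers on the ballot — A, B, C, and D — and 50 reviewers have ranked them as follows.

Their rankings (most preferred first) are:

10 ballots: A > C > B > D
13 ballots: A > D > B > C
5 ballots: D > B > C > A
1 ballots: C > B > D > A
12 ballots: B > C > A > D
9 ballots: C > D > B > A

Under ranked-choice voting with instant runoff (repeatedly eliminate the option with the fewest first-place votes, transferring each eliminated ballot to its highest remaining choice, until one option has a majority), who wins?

Round 1: A 23, B 12, C 10, D 5. D has the fewest and is eliminated.
Round 2: A 23, B 17, C 10. C has the fewest and is eliminated.
Round 3: B 27, A 23. B has a majority.

B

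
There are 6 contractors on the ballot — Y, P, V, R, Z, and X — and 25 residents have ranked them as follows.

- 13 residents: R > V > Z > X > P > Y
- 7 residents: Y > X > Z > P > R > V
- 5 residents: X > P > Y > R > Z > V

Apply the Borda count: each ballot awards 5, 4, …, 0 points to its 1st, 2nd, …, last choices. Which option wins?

Borda scores:
  Y: 13·0 + 7·5 + 5·3 = 50
  P: 13·1 + 7·2 + 5·4 = 47
  V: 13·4 + 7·0 + 5·0 = 52
  R: 13·5 + 7·1 + 5·2 = 82
  Z: 13·3 + 7·3 + 5·1 = 65
  X: 13·2 + 7·4 + 5·5 = 79
R has the highest total.

R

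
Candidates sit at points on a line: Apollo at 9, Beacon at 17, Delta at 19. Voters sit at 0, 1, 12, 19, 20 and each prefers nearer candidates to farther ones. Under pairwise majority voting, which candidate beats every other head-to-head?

With single-peaked preferences on a line, the Condorcet winner is the candidate closest to the median voter.
The median voter (position 12) is closest to Apollo at 9.
Check: Apollo vs Delta — voters closer to Apollo: 3 of 5.

Apollo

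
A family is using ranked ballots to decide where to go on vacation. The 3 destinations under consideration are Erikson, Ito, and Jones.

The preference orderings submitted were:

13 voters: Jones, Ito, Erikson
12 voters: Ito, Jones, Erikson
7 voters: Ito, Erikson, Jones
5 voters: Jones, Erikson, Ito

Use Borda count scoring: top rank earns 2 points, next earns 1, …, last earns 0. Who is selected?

Borda scores:
  Erikson: 13·0 + 12·0 + 7·1 + 5·1 = 12
  Ito: 13·1 + 12·2 + 7·2 + 5·0 = 51
  Jones: 13·2 + 12·1 + 7·0 + 5·2 = 48
Ito has the highest total.

Ito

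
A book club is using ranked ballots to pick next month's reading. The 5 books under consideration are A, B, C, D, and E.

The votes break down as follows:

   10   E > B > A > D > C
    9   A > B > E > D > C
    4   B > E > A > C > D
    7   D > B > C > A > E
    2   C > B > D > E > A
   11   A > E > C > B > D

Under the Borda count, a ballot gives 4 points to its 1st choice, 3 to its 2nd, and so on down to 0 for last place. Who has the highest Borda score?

Borda scores:
  A: 10·2 + 9·4 + 4·2 + 7·1 + 2·0 + 11·4 = 115
  B: 10·3 + 9·3 + 4·4 + 7·3 + 2·3 + 11·1 = 111
  C: 10·0 + 9·0 + 4·1 + 7·2 + 2·4 + 11·2 = 48
  D: 10·1 + 9·1 + 4·0 + 7·4 + 2·2 + 11·0 = 51
  E: 10·4 + 9·2 + 4·3 + 7·0 + 2·1 + 11·3 = 105
A has the highest total.

A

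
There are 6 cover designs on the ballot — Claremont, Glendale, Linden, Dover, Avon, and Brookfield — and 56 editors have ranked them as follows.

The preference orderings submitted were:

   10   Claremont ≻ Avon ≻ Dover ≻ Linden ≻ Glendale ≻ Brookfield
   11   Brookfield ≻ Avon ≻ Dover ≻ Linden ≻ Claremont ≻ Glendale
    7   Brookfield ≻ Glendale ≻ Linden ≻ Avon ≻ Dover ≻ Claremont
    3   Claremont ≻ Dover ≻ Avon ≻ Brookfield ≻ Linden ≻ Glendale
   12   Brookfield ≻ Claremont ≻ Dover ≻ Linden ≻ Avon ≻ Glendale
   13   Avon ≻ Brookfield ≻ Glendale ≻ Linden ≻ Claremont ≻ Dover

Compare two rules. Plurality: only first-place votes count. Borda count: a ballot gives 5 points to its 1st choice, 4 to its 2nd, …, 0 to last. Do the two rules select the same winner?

Yes

Plurality first-place counts: Claremont 13, Glendale 0, Linden 0, Dover 0, Avon 13, Brookfield 30 → Brookfield.
Borda totals: Claremont 137, Glendale 77, Linden 116, Dover 118, Avon 184, Brookfield 208 → Brookfield.
The two rules agree on Brookfield.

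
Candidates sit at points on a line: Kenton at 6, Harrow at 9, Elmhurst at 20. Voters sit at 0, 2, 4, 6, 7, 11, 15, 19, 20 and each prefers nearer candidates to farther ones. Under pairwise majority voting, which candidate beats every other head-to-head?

With single-peaked preferences on a line, the Condorcet winner is the candidate closest to the median voter.
The median voter (position 7) is closest to Kenton at 6.
Check: Kenton vs Harrow — voters closer to Kenton: 5 of 9.

Kenton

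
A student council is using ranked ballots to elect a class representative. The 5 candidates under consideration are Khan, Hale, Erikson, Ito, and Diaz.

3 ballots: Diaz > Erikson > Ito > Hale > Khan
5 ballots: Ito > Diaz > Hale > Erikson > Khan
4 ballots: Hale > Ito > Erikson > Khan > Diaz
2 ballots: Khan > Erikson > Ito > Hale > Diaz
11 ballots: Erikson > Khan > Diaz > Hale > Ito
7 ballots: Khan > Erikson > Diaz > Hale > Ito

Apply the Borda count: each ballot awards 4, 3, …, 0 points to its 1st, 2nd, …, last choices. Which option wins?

Erikson

Borda scores:
  Khan: 3·0 + 5·0 + 4·1 + 2·4 + 11·3 + 7·4 = 73
  Hale: 3·1 + 5·2 + 4·4 + 2·1 + 11·1 + 7·1 = 49
  Erikson: 3·3 + 5·1 + 4·2 + 2·3 + 11·4 + 7·3 = 93
  Ito: 3·2 + 5·4 + 4·3 + 2·2 + 11·0 + 7·0 = 42
  Diaz: 3·4 + 5·3 + 4·0 + 2·0 + 11·2 + 7·2 = 63
Erikson has the highest total.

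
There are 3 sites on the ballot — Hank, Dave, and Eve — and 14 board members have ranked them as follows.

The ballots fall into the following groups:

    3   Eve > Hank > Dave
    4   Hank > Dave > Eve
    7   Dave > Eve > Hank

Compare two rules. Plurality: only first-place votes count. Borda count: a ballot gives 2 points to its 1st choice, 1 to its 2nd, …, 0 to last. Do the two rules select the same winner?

Plurality first-place counts: Hank 4, Dave 7, Eve 3 → Dave.
Borda totals: Hank 11, Dave 18, Eve 13 → Dave.
The two rules agree on Dave.

Yes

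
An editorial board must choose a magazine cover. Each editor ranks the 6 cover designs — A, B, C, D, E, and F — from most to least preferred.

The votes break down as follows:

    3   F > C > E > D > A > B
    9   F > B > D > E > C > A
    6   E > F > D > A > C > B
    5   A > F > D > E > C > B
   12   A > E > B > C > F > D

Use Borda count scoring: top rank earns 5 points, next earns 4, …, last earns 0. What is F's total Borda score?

116

Borda scores:
  A: 3·1 + 9·0 + 6·2 + 5·5 + 12·5 = 100
  B: 3·0 + 9·4 + 6·0 + 5·0 + 12·3 = 72
  C: 3·4 + 9·1 + 6·1 + 5·1 + 12·2 = 56
  D: 3·2 + 9·3 + 6·3 + 5·3 + 12·0 = 66
  E: 3·3 + 9·2 + 6·5 + 5·2 + 12·4 = 115
  F: 3·5 + 9·5 + 6·4 + 5·4 + 12·1 = 116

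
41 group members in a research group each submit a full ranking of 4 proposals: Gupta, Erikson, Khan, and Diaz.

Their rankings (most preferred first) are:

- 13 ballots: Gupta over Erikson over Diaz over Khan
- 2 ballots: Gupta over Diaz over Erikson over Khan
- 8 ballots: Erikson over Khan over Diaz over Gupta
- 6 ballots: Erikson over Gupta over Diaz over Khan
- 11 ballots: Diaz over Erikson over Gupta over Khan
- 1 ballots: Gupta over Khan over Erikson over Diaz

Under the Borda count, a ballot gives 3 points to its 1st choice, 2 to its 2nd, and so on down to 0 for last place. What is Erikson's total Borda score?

93

Borda scores:
  Gupta: 13·3 + 2·3 + 8·0 + 6·2 + 11·1 + 3 = 71
  Erikson: 13·2 + 2·1 + 8·3 + 6·3 + 11·2 + 1 = 93
  Khan: 13·0 + 2·0 + 8·2 + 6·0 + 11·0 + 2 = 18
  Diaz: 13·1 + 2·2 + 8·1 + 6·1 + 11·3 + 0 = 64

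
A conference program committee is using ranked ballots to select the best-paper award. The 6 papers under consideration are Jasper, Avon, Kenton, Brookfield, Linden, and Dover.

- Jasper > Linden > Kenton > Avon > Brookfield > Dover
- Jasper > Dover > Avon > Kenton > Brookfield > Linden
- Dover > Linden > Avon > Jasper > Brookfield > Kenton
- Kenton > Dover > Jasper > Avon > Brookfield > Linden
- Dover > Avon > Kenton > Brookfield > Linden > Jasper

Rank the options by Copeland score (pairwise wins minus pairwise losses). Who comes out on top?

Dover

Pairwise results:
  Jasper vs Avon: Jasper wins 3–2.
  Jasper vs Kenton: Jasper wins 3–2.
  Jasper vs Brookfield: Jasper wins 4–1.
  Jasper vs Linden: Jasper wins 3–2.
  Jasper vs Dover: Dover wins 3–2.
  Avon vs Kenton: Avon wins 3–2.
  Avon vs Brookfield: Avon wins 5–0.
  Avon vs Linden: Avon wins 3–2.
  Avon vs Dover: Dover wins 4–1.
  Kenton vs Brookfield: Kenton wins 4–1.
  Kenton vs Linden: Kenton wins 3–2.
  Kenton vs Dover: Dover wins 3–2.
  Brookfield vs Linden: Brookfield wins 3–2.
  Brookfield vs Dover: Dover wins 4–1.
  Linden vs Dover: Dover wins 4–1.
Copeland scores (wins − losses):
  Jasper: 4 − 1 = 3
  Avon: 3 − 2 = 1
  Kenton: 2 − 3 = -1
  Brookfield: 1 − 4 = -3
  Linden: 0 − 5 = -5
  Dover: 5 − 0 = 5
Dover has the best Copeland score.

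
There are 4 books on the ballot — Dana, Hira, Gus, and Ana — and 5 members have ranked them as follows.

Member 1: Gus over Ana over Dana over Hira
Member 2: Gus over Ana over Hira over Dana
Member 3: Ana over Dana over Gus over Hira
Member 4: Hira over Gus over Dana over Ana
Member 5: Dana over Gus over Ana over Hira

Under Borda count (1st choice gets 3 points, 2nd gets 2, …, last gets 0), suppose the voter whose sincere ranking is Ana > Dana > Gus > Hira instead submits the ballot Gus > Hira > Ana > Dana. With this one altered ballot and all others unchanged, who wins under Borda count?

Gus

Borda totals with the altered ballot: Dana 5, Hira 6, Gus 13, Ana 6.
The winner is unchanged: still Gus.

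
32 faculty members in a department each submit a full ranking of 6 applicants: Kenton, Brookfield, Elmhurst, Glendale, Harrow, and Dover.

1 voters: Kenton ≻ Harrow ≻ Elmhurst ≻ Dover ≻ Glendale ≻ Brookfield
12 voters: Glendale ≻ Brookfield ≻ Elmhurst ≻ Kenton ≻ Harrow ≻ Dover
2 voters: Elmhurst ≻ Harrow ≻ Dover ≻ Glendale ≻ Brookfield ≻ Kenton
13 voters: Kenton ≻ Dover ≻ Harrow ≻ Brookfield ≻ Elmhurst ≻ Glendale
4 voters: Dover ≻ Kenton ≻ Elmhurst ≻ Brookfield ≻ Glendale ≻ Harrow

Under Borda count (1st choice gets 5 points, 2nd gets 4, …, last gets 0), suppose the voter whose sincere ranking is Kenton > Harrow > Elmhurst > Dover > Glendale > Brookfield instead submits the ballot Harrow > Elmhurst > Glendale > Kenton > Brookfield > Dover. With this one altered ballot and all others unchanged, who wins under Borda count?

Borda totals with the altered ballot: Kenton 107, Brookfield 85, Elmhurst 75, Glendale 71, Harrow 64, Dover 78.
The winner is unchanged: still Kenton.

Kenton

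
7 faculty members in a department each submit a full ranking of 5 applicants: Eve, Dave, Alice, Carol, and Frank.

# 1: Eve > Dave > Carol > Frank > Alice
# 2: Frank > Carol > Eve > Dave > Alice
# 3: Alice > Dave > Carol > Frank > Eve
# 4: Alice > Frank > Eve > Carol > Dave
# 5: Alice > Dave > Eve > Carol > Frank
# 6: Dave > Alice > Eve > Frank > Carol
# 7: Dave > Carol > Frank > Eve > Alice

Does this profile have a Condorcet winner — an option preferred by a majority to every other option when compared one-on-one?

Yes

Head-to-head results (7 voters total):
Eve vs Dave: Dave wins 4–3.
Eve vs Alice: Alice wins 4–3.
Eve vs Carol: Eve wins 4–3.
Eve vs Frank: Frank wins 4–3.
Dave vs Alice: Dave wins 4–3.
Dave vs Carol: Dave wins 5–2.
Dave vs Frank: Dave wins 5–2.
Alice vs Carol: Alice wins 4–3.
Alice vs Frank: Alice wins 4–3.
Carol vs Frank: Carol wins 4–3.
Dave beats each rival — Eve (4–3), Alice (4–3), Carol (5–2), Frank (5–2) — so Dave is the Condorcet winner.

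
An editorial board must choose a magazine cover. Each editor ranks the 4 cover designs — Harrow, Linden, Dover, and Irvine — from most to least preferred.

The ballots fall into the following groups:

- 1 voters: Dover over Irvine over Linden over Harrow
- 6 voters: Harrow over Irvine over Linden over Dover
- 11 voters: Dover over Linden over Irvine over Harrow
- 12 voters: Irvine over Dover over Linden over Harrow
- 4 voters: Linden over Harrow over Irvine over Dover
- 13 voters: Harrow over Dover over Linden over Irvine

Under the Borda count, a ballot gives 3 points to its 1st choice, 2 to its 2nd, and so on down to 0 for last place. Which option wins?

Borda scores:
  Harrow: 0 + 6·3 + 11·0 + 12·0 + 4·2 + 13·3 = 65
  Linden: 1 + 6·1 + 11·2 + 12·1 + 4·3 + 13·1 = 66
  Dover: 3 + 6·0 + 11·3 + 12·2 + 4·0 + 13·2 = 86
  Irvine: 2 + 6·2 + 11·1 + 12·3 + 4·1 + 13·0 = 65
Dover has the highest total.

Dover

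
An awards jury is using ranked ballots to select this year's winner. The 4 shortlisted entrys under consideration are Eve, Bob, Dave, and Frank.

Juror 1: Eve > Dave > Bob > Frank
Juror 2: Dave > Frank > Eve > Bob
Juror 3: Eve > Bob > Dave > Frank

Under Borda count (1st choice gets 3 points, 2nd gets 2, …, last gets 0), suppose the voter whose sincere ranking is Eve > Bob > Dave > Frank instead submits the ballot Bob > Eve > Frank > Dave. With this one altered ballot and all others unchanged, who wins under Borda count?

Borda totals with the altered ballot: Eve 6, Bob 4, Dave 5, Frank 3.
The winner is unchanged: still Eve.

Eve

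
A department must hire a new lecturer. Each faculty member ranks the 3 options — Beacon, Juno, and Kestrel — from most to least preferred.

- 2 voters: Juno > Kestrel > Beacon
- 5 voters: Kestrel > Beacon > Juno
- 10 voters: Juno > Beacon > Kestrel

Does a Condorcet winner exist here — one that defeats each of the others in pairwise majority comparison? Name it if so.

Juno

Head-to-head results (17 voters total):
Beacon vs Juno: Juno wins 12–5.
Beacon vs Kestrel: Beacon wins 10–7.
Juno vs Kestrel: Juno wins 12–5.
Juno beats each rival — Beacon (12–5), Kestrel (12–5) — so Juno is the Condorcet winner.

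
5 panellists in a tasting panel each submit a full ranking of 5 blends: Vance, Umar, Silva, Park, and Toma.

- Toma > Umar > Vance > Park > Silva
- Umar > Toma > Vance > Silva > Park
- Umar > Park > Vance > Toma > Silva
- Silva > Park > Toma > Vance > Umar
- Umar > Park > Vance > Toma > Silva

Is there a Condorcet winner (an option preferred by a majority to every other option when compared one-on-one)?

Head-to-head results (5 voters total):
Vance vs Umar: Umar wins 4–1.
Vance vs Silva: Vance wins 4–1.
Vance vs Park: Park wins 3–2.
Vance vs Toma: Toma wins 3–2.
Umar vs Silva: Umar wins 4–1.
Umar vs Park: Umar wins 4–1.
Umar vs Toma: Umar wins 3–2.
Silva vs Park: Park wins 3–2.
Silva vs Toma: Toma wins 4–1.
Park vs Toma: Park wins 3–2.
Umar beats each rival — Vance (4–1), Silva (4–1), Park (4–1), Toma (3–2) — so Umar is the Condorcet winner.

Yes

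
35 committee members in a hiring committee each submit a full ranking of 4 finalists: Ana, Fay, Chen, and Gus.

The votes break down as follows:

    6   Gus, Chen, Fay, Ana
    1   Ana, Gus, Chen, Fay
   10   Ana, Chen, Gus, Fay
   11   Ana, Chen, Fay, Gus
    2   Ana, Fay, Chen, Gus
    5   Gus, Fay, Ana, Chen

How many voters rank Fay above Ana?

Ballots ranking Fay above Ana: 6+5 = 11.
Ballots ranking Ana above Fay: 1+10+11+2 = 24.
So 11 of 35 voters prefer Fay to Ana.

11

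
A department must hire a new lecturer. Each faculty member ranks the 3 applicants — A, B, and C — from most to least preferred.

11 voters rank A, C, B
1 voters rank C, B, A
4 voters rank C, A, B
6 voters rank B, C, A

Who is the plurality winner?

A

First-place vote totals:
  A: 11
  B: 6
  C: 5
A has the most first-place votes.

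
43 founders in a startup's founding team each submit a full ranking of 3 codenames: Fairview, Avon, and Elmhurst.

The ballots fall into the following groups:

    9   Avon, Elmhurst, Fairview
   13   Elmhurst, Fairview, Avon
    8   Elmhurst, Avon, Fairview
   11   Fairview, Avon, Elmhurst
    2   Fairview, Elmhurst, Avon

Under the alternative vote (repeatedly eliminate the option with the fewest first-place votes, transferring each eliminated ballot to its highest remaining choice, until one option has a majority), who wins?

Round 1: Elmhurst 21, Fairview 13, Avon 9. Avon has the fewest and is eliminated.
Round 2: Elmhurst 30, Fairview 13. Elmhurst has a majority.

Elmhurst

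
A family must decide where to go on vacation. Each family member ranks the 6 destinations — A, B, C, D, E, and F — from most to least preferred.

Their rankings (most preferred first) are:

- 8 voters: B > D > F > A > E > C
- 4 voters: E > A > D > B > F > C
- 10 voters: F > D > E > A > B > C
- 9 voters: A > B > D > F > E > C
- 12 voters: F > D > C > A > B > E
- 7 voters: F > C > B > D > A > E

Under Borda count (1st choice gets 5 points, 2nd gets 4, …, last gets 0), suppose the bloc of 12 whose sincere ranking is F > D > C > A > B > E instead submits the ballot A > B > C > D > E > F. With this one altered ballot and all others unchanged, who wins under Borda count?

Borda totals with the altered ballot: A 164, B 163, C 64, D 149, E 79, F 131.
The switch changes the winner from F to A.

A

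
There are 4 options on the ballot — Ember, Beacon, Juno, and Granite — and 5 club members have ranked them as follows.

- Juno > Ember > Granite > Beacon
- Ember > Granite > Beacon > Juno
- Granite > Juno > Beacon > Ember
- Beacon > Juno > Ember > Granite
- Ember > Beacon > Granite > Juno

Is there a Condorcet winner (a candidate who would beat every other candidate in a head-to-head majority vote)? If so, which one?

Head-to-head results (5 voters total):
Ember vs Beacon: Ember wins 3–2.
Ember vs Juno: Juno wins 3–2.
Ember vs Granite: Ember wins 4–1.
Beacon vs Juno: Beacon wins 3–2.
Beacon vs Granite: Granite wins 3–2.
Juno vs Granite: Granite wins 3–2.
No candidate beats all others: Ember beats Beacon beats Juno beats Ember, a majority cycle.

No Condorcet winner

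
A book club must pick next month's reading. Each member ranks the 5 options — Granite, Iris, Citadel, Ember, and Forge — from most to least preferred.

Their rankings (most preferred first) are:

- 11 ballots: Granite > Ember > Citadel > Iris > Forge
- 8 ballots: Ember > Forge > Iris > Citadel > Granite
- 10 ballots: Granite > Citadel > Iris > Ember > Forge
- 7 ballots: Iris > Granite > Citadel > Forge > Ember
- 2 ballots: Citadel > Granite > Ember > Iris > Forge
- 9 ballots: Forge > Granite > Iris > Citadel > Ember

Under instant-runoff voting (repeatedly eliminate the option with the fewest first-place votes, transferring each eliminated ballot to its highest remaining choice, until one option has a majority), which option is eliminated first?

Round 1: Granite 21, Forge 9, Ember 8, Iris 7, Citadel 2. Citadel has the fewest and is eliminated.
Round 2: Granite 23, Forge 9, Ember 8, Iris 7. Iris has the fewest and is eliminated.
Round 3: Granite 30, Forge 9, Ember 8. Granite has a majority.

Citadel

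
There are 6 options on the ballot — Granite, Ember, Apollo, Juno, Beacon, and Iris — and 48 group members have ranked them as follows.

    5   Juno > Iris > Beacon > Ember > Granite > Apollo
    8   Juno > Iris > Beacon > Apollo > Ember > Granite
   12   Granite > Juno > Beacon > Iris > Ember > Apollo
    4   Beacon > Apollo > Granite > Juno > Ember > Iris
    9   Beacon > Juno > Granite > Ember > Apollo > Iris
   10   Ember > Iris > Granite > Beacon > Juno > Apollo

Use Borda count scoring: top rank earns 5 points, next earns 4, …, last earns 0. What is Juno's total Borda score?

Borda scores:
  Granite: 5·1 + 8·0 + 12·5 + 4·3 + 9·3 + 10·3 = 134
  Ember: 5·2 + 8·1 + 12·1 + 4·1 + 9·2 + 10·5 = 102
  Apollo: 5·0 + 8·2 + 12·0 + 4·4 + 9·1 + 10·0 = 41
  Juno: 5·5 + 8·5 + 12·4 + 4·2 + 9·4 + 10·1 = 167
  Beacon: 5·3 + 8·3 + 12·3 + 4·5 + 9·5 + 10·2 = 160
  Iris: 5·4 + 8·4 + 12·2 + 4·0 + 9·0 + 10·4 = 116

167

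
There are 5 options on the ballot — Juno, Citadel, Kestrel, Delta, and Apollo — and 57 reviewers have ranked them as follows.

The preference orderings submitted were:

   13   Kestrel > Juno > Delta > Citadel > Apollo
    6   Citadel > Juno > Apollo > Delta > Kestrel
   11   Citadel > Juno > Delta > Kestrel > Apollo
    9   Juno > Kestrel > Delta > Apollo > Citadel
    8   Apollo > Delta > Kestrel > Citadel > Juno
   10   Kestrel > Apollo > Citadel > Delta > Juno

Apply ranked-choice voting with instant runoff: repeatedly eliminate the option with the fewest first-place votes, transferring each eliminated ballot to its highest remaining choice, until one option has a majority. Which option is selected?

Kestrel

Round 1: Kestrel 23, Citadel 17, Juno 9, Apollo 8, Delta 0. Delta has the fewest and is eliminated.
Round 2: Kestrel 23, Citadel 17, Juno 9, Apollo 8. Apollo has the fewest and is eliminated.
Round 3: Kestrel 31, Citadel 17, Juno 9. Kestrel has a majority.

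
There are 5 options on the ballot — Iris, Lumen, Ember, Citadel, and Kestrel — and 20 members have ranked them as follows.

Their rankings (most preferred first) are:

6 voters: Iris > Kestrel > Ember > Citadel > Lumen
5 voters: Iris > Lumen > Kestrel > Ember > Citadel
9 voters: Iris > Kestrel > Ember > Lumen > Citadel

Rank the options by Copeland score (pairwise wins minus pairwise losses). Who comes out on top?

Iris

Pairwise results:
  Iris vs Lumen: Iris wins 20–0.
  Iris vs Ember: Iris wins 20–0.
  Iris vs Citadel: Iris wins 20–0.
  Iris vs Kestrel: Iris wins 20–0.
  Lumen vs Ember: Ember wins 15–5.
  Lumen vs Citadel: Lumen wins 14–6.
  Lumen vs Kestrel: Kestrel wins 15–5.
  Ember vs Citadel: Ember wins 20–0.
  Ember vs Kestrel: Kestrel wins 20–0.
  Citadel vs Kestrel: Kestrel wins 20–0.
Copeland scores (wins − losses):
  Iris: 4 − 0 = 4
  Lumen: 1 − 3 = -2
  Ember: 2 − 2 = 0
  Citadel: 0 − 4 = -4
  Kestrel: 3 − 1 = 2
Iris has the best Copeland score.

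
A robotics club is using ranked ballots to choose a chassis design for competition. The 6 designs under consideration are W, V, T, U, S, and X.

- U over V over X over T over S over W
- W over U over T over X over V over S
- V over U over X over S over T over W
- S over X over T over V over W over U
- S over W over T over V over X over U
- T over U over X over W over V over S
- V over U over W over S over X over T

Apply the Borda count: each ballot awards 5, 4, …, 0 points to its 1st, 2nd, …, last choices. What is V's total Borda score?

Borda scores:
  W: 0 + 5 + 0 + 1 + 4 + 2 + 3 = 15
  V: 4 + 1 + 5 + 2 + 2 + 1 + 5 = 20
  T: 2 + 3 + 1 + 3 + 3 + 5 + 0 = 17
  U: 5 + 4 + 4 + 0 + 0 + 4 + 4 = 21
  S: 1 + 0 + 2 + 5 + 5 + 0 + 2 = 15
  X: 3 + 2 + 3 + 4 + 1 + 3 + 1 = 17

20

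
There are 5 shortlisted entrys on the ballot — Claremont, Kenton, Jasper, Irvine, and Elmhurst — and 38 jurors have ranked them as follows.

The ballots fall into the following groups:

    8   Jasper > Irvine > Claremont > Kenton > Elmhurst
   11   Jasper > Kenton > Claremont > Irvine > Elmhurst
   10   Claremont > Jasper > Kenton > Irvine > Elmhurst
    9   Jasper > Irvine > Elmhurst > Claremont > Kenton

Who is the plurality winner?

Jasper

First-place vote totals:
  Claremont: 10
  Kenton: 0
  Jasper: 28
  Irvine: 0
  Elmhurst: 0
Jasper has the most first-place votes.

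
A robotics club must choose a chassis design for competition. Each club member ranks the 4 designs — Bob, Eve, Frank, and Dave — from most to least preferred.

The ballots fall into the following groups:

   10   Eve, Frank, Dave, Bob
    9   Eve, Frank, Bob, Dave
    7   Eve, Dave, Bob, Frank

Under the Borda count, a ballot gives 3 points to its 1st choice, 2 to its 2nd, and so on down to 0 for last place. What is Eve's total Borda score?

Borda scores:
  Bob: 10·0 + 9·1 + 7·1 = 16
  Eve: 10·3 + 9·3 + 7·3 = 78
  Frank: 10·2 + 9·2 + 7·0 = 38
  Dave: 10·1 + 9·0 + 7·2 = 24

78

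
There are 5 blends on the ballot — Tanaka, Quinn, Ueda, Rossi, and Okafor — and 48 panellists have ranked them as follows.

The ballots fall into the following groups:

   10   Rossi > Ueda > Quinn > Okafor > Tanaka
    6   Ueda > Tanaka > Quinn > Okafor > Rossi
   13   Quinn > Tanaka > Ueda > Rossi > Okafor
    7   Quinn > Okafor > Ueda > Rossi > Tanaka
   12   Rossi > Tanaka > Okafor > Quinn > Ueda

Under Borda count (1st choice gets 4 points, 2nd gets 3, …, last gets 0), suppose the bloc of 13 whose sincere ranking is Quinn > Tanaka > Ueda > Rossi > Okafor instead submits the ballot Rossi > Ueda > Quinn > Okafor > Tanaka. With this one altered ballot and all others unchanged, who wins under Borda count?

Rossi

Borda totals with the altered ballot: Tanaka 54, Quinn 98, Ueda 107, Rossi 147, Okafor 74.
The switch changes the winner from Quinn to Rossi.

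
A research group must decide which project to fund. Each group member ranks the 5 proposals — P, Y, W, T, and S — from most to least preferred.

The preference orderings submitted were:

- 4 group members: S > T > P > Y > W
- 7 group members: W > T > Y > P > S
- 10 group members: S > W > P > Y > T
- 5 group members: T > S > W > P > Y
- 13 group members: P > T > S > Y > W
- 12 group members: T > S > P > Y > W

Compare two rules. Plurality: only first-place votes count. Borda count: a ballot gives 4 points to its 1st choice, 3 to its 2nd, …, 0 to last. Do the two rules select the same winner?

Yes

Plurality first-place counts: P 13, Y 0, W 7, T 17, S 14 → T.
Borda totals: P 116, Y 53, W 68, T 140, S 133 → T.
The two rules agree on T.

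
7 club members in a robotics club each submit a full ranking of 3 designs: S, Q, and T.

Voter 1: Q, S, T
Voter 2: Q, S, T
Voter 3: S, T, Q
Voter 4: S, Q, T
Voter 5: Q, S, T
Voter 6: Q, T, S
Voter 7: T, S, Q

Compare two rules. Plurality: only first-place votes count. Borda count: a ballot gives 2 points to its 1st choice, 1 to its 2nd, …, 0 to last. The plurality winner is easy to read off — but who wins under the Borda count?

Plurality first-place counts: S 2, Q 4, T 1 → Q.
Borda totals: S 8, Q 9, T 4 → Q.

Q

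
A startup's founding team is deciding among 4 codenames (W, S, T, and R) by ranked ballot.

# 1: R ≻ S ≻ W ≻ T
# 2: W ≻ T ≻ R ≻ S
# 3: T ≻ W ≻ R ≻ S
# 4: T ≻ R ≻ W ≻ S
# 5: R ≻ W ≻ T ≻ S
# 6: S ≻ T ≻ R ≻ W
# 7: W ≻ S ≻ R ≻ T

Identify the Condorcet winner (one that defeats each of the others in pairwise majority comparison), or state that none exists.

None — there is no Condorcet winner

Head-to-head results (7 voters total):
W vs S: W wins 5–2.
W vs T: W wins 4–3.
W vs R: R wins 4–3.
S vs T: T wins 4–3.
S vs R: R wins 5–2.
T vs R: T wins 4–3.
No candidate beats all others: W beats T beats R beats W, a majority cycle.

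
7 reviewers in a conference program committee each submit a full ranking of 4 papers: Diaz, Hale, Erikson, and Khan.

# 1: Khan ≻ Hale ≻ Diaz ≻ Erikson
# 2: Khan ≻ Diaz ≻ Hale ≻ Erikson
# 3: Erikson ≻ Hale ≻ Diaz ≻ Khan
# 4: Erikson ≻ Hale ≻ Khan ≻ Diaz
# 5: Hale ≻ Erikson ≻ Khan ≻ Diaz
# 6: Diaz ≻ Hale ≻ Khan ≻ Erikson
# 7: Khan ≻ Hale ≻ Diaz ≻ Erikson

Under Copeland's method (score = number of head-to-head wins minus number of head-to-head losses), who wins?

Hale

Pairwise results:
  Diaz vs Hale: Hale wins 5–2.
  Diaz vs Erikson: Diaz wins 4–3.
  Diaz vs Khan: Khan wins 5–2.
  Hale vs Erikson: Hale wins 5–2.
  Hale vs Khan: Hale wins 4–3.
  Erikson vs Khan: Khan wins 4–3.
Copeland scores (wins − losses):
  Diaz: 1 − 2 = -1
  Hale: 3 − 0 = 3
  Erikson: 0 − 3 = -3
  Khan: 2 − 1 = 1
Hale has the best Copeland score.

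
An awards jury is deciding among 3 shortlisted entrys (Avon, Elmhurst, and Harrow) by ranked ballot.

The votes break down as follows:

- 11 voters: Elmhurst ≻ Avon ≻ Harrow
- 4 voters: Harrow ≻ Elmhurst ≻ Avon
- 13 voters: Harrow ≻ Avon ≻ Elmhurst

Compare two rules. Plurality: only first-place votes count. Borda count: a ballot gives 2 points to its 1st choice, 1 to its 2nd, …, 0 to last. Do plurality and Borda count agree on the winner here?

Plurality first-place counts: Avon 0, Elmhurst 11, Harrow 17 → Harrow.
Borda totals: Avon 24, Elmhurst 26, Harrow 34 → Harrow.
The two rules agree on Harrow.

Yes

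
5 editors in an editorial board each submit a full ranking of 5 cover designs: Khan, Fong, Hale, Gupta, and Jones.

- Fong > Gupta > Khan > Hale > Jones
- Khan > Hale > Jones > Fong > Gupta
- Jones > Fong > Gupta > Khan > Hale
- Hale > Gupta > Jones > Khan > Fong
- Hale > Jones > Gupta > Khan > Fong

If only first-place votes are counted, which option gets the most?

Hale

First-place vote totals:
  Khan: 1
  Fong: 1
  Hale: 2
  Gupta: 0
  Jones: 1
Hale has the most first-place votes.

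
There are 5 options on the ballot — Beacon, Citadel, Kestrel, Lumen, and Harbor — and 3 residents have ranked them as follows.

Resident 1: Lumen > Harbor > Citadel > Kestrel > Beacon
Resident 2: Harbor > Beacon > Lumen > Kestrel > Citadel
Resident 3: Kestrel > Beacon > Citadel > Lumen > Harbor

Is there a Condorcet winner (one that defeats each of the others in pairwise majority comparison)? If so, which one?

Head-to-head results (3 voters total):
Beacon vs Citadel: Beacon wins 2–1.
Beacon vs Kestrel: Kestrel wins 2–1.
Beacon vs Lumen: Beacon wins 2–1.
Beacon vs Harbor: Harbor wins 2–1.
Citadel vs Kestrel: Kestrel wins 2–1.
Citadel vs Lumen: Lumen wins 2–1.
Citadel vs Harbor: Harbor wins 2–1.
Kestrel vs Lumen: Lumen wins 2–1.
Kestrel vs Harbor: Harbor wins 2–1.
Lumen vs Harbor: Lumen wins 2–1.
No candidate beats all others: Beacon beats Lumen beats Kestrel beats Beacon, a majority cycle.

No Condorcet winner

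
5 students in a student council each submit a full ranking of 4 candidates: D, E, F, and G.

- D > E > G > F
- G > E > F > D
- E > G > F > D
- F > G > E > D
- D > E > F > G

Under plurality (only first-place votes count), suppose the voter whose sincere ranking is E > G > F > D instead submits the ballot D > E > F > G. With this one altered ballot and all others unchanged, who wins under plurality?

D

First-place totals with the altered ballot: D 3, E 0, F 1, G 1.
The winner is unchanged: still D.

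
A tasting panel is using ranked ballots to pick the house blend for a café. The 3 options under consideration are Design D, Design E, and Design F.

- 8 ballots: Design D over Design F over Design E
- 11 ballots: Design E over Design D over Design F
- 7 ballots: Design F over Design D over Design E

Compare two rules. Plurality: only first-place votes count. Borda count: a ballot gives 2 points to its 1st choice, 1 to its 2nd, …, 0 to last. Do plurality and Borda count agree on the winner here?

Plurality first-place counts: Design D 8, Design E 11, Design F 7 → Design E.
Borda totals: Design D 34, Design E 22, Design F 22 → Design D.
The two rules disagree: plurality picks Design E, Borda picks Design D.

No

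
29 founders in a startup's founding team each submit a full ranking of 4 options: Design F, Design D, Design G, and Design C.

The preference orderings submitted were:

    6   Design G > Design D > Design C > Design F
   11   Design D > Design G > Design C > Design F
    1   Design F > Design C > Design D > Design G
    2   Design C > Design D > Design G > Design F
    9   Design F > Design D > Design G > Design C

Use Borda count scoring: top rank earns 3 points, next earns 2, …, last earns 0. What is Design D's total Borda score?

68

Borda scores:
  Design F: 6·0 + 11·0 + 3 + 2·0 + 9·3 = 30
  Design D: 6·2 + 11·3 + 1 + 2·2 + 9·2 = 68
  Design G: 6·3 + 11·2 + 0 + 2·1 + 9·1 = 51
  Design C: 6·1 + 11·1 + 2 + 2·3 + 9·0 = 25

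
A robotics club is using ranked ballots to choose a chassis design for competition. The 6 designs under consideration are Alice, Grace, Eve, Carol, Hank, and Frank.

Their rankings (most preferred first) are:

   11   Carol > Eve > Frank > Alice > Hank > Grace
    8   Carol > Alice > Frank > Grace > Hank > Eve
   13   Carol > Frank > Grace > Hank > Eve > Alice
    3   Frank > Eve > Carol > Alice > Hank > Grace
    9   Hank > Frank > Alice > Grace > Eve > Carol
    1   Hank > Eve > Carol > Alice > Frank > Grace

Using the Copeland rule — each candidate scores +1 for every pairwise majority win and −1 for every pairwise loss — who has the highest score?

Carol

Pairwise results:
  Alice vs Grace: Alice wins 32–13.
  Alice vs Eve: Eve wins 28–17.
  Alice vs Carol: Carol wins 36–9.
  Alice vs Hank: Hank wins 23–22.
  Alice vs Frank: Frank wins 36–9.
  Grace vs Eve: Grace wins 30–15.
  Grace vs Carol: Carol wins 36–9.
  Grace vs Hank: Hank wins 24–21.
  Grace vs Frank: Frank wins 45–0.
  Eve vs Carol: Carol wins 32–13.
  Eve vs Hank: Hank wins 31–14.
  Eve vs Frank: Frank wins 33–12.
  Carol vs Hank: Carol wins 35–10.
  Carol vs Frank: Carol wins 33–12.
  Hank vs Frank: Frank wins 35–10.
Copeland scores (wins − losses):
  Alice: 1 − 4 = -3
  Grace: 1 − 4 = -3
  Eve: 1 − 4 = -3
  Carol: 5 − 0 = 5
  Hank: 3 − 2 = 1
  Frank: 4 − 1 = 3
Carol has the best Copeland score.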